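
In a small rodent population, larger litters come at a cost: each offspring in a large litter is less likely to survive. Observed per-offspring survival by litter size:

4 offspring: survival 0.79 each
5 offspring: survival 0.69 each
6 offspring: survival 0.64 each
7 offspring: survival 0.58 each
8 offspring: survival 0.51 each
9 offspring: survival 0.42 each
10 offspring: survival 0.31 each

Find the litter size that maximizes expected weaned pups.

8

Expected weaned pups = c × s(c):
  c=4: 4 × 0.79 = 3.160
  c=5: 5 × 0.69 = 3.450
  c=6: 6 × 0.64 = 3.840
  c=7: 7 × 0.58 = 4.060
  c=8: 8 × 0.51 = 4.080
  c=9: 9 × 0.42 = 3.780
  c=10: 10 × 0.31 = 3.100
Maximum at c = 8 (4.080 weaned pups).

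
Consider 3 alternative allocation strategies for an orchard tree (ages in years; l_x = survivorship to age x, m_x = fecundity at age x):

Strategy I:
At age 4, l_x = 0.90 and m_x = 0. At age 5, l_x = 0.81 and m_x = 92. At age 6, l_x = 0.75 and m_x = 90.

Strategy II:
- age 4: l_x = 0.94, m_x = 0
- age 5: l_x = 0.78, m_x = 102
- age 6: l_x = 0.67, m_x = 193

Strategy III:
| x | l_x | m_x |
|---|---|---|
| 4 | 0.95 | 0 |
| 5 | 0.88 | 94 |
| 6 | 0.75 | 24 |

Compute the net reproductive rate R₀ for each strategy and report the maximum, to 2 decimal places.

Strategy I: R₀ = 0.90×0 + 0.81×92 + 0.75×90 = 142.0200
Strategy II: R₀ = 0.94×0 + 0.78×102 + 0.67×193 = 208.8700
Strategy III: R₀ = 0.95×0 + 0.88×94 + 0.75×24 = 100.7200
Highest R₀: strategy II with 208.8700.

208.87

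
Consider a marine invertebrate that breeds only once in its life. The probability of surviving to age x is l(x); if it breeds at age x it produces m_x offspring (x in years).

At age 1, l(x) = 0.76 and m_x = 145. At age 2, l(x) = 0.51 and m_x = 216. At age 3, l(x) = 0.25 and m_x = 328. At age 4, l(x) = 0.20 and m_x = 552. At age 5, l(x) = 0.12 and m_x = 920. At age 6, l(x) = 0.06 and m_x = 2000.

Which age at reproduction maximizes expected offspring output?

Expected offspring if breeding at age x = l(x) × m_x:
  age 1: 0.76 × 145 = 110.200
  age 2: 0.51 × 216 = 110.160
  age 3: 0.25 × 328 = 82.000
  age 4: 0.20 × 552 = 110.400
  age 5: 0.12 × 920 = 110.400
  age 6: 0.06 × 2000 = 120.000
Maximum at age 6 (120.000).

6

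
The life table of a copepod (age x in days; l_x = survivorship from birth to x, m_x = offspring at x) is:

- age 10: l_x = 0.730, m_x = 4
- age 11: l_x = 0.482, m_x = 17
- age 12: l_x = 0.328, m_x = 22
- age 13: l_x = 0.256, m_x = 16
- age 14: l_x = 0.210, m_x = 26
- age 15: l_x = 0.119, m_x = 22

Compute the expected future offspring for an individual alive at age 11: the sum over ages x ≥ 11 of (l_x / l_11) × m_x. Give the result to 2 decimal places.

l_11 = 0.482. Conditional survival from age 11 to x is l_x / l_11.
  x=11: (0.482/0.482) × 17 = 17.0000
  x=12: (0.328/0.482) × 22 = 14.9710
  x=13: (0.256/0.482) × 16 = 8.4979
  x=14: (0.210/0.482) × 26 = 11.3278
  x=15: (0.119/0.482) × 22 = 5.4315
Sum = 17.0000 + 14.9710 + 8.4979 + 11.3278 + 5.4315 = 57.2282

57.23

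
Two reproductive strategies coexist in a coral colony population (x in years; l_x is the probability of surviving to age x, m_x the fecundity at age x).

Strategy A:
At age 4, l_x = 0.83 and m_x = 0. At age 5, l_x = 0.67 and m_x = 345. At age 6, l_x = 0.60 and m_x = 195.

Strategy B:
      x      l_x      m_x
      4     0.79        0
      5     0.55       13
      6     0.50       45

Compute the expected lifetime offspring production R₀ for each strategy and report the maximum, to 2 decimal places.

Strategy A: R₀ = 0.83×0 + 0.67×345 + 0.60×195 = 348.1500
Strategy B: R₀ = 0.79×0 + 0.55×13 + 0.50×45 = 29.6500
Highest R₀: strategy A with 348.1500.

348.15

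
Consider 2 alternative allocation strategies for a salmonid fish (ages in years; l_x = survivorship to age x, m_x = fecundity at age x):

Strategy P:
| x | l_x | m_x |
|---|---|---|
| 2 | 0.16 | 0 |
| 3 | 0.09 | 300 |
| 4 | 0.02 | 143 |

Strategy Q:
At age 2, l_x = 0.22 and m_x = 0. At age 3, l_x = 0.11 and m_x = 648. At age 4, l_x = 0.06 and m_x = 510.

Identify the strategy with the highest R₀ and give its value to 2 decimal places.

Strategy P: R₀ = 0.16×0 + 0.09×300 + 0.02×143 = 29.8600
Strategy Q: R₀ = 0.22×0 + 0.11×648 + 0.06×510 = 101.8800
Highest R₀: strategy Q with 101.8800.

101.88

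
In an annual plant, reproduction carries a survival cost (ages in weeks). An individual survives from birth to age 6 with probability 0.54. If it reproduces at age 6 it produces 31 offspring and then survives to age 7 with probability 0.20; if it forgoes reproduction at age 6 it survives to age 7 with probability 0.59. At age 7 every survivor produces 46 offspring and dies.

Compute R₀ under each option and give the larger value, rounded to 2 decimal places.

21.71

breed at age 6: R₀ = 0.54 × (31 + 0.20 × 46) = 0.54 × 40.2000 = 21.7080
delay to age 7: R₀ = 0.54 × (0.59 × 46) = 0.54 × 27.1400 = 14.6556
Higher: breed at age 6 (21.7080).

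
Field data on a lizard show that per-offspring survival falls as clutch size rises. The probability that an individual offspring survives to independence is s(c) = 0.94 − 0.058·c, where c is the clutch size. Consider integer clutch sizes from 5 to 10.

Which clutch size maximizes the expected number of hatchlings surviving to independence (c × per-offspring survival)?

Expected hatchlings surviving to independence = c × s(c):
  c=5: 5 × 0.650 = 3.250
  c=6: 6 × 0.592 = 3.552
  c=7: 7 × 0.534 = 3.738
  c=8: 8 × 0.476 = 3.808
  c=9: 9 × 0.418 = 3.762
  c=10: 10 × 0.360 = 3.600
Maximum at c = 8 (3.808 hatchlings surviving to independence).

8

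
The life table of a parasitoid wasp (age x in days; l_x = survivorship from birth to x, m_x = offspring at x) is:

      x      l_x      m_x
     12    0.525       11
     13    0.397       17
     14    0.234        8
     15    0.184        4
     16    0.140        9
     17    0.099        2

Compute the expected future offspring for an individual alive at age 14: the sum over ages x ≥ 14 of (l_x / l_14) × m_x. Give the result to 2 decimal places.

17.38

l_14 = 0.234. Conditional survival from age 14 to x is l_x / l_14.
  x=14: (0.234/0.234) × 8 = 8.0000
  x=15: (0.184/0.234) × 4 = 3.1453
  x=16: (0.140/0.234) × 9 = 5.3846
  x=17: (0.099/0.234) × 2 = 0.8462
Sum = 8.0000 + 3.1453 + 5.3846 + 0.8462 = 17.3761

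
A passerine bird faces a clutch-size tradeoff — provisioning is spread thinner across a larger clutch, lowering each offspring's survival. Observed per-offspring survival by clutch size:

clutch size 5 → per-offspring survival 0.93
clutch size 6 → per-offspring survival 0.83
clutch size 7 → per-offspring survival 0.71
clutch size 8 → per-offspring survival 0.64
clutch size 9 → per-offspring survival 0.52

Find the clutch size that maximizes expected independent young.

8

Expected independent young = c × s(c):
  c=5: 5 × 0.93 = 4.650
  c=6: 6 × 0.83 = 4.980
  c=7: 7 × 0.71 = 4.970
  c=8: 8 × 0.64 = 5.120
  c=9: 9 × 0.52 = 4.680
Maximum at c = 8 (5.120 independent young).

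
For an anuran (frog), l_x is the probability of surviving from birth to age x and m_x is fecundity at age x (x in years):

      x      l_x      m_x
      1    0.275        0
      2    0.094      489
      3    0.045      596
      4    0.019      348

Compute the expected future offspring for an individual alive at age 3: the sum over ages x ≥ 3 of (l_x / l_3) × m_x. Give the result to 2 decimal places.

l_3 = 0.045. Conditional survival from age 3 to x is l_x / l_3.
  x=3: (0.045/0.045) × 596 = 596.0000
  x=4: (0.019/0.045) × 348 = 146.9333
Sum = 596.0000 + 146.9333 = 742.9333

742.93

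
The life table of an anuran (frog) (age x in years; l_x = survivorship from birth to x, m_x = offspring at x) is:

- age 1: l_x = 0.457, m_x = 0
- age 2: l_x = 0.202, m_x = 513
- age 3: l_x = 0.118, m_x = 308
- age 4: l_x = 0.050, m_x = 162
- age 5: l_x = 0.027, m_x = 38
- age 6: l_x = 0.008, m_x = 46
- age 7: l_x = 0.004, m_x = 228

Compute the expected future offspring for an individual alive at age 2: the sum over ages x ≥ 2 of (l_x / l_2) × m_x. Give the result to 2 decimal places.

l_2 = 0.202. Conditional survival from age 2 to x is l_x / l_2.
  x=2: (0.202/0.202) × 513 = 513.0000
  x=3: (0.118/0.202) × 308 = 179.9208
  x=4: (0.050/0.202) × 162 = 40.0990
  x=5: (0.027/0.202) × 38 = 5.0792
  x=6: (0.008/0.202) × 46 = 1.8218
  x=7: (0.004/0.202) × 228 = 4.5149
Sum = 513.0000 + 179.9208 + 40.0990 + 5.0792 + 1.8218 + 4.5149 = 744.4356

744.44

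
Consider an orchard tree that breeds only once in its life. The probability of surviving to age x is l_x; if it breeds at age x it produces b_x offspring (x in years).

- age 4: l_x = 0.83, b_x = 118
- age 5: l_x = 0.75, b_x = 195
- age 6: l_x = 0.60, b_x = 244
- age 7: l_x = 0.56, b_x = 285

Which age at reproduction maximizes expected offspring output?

7

Expected offspring if breeding at age x = l_x × b_x:
  age 4: 0.83 × 118 = 97.940
  age 5: 0.75 × 195 = 146.250
  age 6: 0.60 × 244 = 146.400
  age 7: 0.56 × 285 = 159.600
Maximum at age 7 (159.600).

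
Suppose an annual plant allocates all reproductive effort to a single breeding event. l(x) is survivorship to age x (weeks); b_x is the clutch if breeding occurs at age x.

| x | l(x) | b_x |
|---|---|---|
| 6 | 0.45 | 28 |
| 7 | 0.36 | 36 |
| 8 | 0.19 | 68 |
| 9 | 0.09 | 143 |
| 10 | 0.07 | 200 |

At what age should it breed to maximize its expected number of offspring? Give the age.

Expected offspring if breeding at age x = l(x) × b_x:
  age 6: 0.45 × 28 = 12.600
  age 7: 0.36 × 36 = 12.960
  age 8: 0.19 × 68 = 12.920
  age 9: 0.09 × 143 = 12.870
  age 10: 0.07 × 200 = 14.000
Maximum at age 10 (14.000).

10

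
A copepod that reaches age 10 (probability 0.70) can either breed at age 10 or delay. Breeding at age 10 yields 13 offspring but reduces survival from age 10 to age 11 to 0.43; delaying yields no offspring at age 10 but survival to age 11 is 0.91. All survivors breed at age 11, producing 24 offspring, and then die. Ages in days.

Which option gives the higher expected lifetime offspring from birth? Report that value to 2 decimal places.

breed at age 10: R₀ = 0.70 × (13 + 0.43 × 24) = 0.70 × 23.3200 = 16.3240
delay to age 11: R₀ = 0.70 × (0.91 × 24) = 0.70 × 21.8400 = 15.2880
Higher: breed at age 10 (16.3240).

16.32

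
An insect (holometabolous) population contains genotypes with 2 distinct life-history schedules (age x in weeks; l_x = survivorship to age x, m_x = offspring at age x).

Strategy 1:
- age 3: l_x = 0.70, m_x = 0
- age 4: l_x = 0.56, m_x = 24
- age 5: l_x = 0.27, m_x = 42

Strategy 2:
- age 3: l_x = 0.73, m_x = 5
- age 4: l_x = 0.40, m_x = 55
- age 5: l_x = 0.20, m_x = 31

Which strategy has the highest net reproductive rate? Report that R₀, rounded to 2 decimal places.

31.85

Strategy 1: R₀ = 0.70×0 + 0.56×24 + 0.27×42 = 24.7800
Strategy 2: R₀ = 0.73×5 + 0.40×55 + 0.20×31 = 31.8500
Highest R₀: strategy 2 with 31.8500.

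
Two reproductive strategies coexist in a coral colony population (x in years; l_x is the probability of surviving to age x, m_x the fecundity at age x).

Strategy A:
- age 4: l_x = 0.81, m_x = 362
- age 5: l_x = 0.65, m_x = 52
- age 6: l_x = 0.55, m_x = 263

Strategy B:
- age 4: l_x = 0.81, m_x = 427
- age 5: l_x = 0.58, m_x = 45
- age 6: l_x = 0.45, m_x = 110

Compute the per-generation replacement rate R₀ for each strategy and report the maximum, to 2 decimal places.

471.67

Strategy A: R₀ = 0.81×362 + 0.65×52 + 0.55×263 = 471.6700
Strategy B: R₀ = 0.81×427 + 0.58×45 + 0.45×110 = 421.4700
Highest R₀: strategy A with 471.6700.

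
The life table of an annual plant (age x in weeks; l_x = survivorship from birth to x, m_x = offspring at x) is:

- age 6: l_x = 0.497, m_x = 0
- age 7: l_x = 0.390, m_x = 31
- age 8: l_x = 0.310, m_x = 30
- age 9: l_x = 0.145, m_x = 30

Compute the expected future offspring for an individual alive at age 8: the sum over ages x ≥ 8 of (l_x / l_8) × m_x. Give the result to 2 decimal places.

l_8 = 0.310. Conditional survival from age 8 to x is l_x / l_8.
  x=8: (0.310/0.310) × 30 = 30.0000
  x=9: (0.145/0.310) × 30 = 14.0323
Sum = 30.0000 + 14.0323 = 44.0323

44.03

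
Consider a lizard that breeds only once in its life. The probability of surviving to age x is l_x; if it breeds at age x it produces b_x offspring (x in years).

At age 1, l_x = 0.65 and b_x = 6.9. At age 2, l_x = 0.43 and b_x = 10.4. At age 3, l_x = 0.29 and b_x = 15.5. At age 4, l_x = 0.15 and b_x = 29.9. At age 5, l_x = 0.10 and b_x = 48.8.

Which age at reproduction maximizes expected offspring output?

5

Expected offspring if breeding at age x = l_x × b_x:
  age 1: 0.65 × 6.9 = 4.485
  age 2: 0.43 × 10.4 = 4.472
  age 3: 0.29 × 15.5 = 4.495
  age 4: 0.15 × 29.9 = 4.485
  age 5: 0.10 × 48.8 = 4.880
Maximum at age 5 (4.880).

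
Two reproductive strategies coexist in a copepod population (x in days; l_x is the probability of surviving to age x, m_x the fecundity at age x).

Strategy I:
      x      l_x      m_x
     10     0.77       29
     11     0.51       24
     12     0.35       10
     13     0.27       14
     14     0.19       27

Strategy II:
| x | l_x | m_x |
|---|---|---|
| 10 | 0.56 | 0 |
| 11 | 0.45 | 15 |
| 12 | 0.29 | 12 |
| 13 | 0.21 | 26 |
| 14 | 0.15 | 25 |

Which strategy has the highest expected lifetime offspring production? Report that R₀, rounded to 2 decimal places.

Strategy I: R₀ = 0.77×29 + 0.51×24 + 0.35×10 + 0.27×14 + 0.19×27 = 46.9800
Strategy II: R₀ = 0.56×0 + 0.45×15 + 0.29×12 + 0.21×26 + 0.15×25 = 19.4400
Highest R₀: strategy I with 46.9800.

46.98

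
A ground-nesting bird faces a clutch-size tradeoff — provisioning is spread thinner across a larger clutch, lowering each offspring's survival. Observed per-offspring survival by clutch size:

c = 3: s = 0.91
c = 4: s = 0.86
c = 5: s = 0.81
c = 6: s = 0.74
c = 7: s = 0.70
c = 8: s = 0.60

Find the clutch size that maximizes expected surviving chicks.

7

Expected surviving chicks = c × s(c):
  c=3: 3 × 0.91 = 2.730
  c=4: 4 × 0.86 = 3.440
  c=5: 5 × 0.81 = 4.050
  c=6: 6 × 0.74 = 4.440
  c=7: 7 × 0.70 = 4.900
  c=8: 8 × 0.60 = 4.800
Maximum at c = 7 (4.900 surviving chicks).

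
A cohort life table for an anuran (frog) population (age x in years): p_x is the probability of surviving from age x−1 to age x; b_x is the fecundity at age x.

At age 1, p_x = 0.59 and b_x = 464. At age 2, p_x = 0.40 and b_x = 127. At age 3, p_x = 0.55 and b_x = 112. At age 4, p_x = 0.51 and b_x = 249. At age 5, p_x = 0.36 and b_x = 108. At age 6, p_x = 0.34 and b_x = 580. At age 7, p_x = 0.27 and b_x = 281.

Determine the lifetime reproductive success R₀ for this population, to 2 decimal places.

Survivorship from birth: l_x = p_1·p_2·…·p_x.
  l_1 = 0.59000
  l_2 = 0.23600
  l_3 = 0.12980
  l_4 = 0.06620
  l_5 = 0.02383
  l_6 = 0.00810
  l_7 = 0.00219
R₀ = Σ l_x b_x:
  age 1: 0.59000 × 464 = 273.7600
  age 2: 0.23600 × 127 = 29.9720
  age 3: 0.12980 × 112 = 14.5376
  age 4: 0.06620 × 249 = 16.4838
  age 5: 0.02383 × 108 = 2.5736
  age 6: 0.00810 × 580 = 4.6980
  age 7: 0.00219 × 281 = 0.6154
R₀ = 273.7600 + 29.9720 + 14.5376 + 16.4838 + 2.5736 + 4.6980 + 0.6154 = 342.6404

342.64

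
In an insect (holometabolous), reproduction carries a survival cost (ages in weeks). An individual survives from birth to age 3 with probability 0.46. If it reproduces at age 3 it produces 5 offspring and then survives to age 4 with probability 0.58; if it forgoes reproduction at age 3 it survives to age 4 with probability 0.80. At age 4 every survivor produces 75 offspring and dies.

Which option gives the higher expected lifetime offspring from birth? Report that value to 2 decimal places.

27.60

breed at age 3: R₀ = 0.46 × (5 + 0.58 × 75) = 0.46 × 48.5000 = 22.3100
delay to age 4: R₀ = 0.46 × (0.80 × 75) = 0.46 × 60.0000 = 27.6000
Higher: delay to age 4 (27.6000).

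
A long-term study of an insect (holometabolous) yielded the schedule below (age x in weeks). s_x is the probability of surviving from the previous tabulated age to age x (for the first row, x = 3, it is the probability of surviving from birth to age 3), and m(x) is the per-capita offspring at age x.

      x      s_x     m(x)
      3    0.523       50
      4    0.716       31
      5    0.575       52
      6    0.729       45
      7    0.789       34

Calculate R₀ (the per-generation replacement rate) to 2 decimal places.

60.23

Survivorship from birth: l_x = s_3·s_4·…·s_x.
  l_3 = 0.52300
  l_4 = 0.37447
  l_5 = 0.21532
  l_6 = 0.15697
  l_7 = 0.12385
R₀ = Σ l_x m(x):
  age 3: 0.52300 × 50 = 26.1500
  age 4: 0.37447 × 31 = 11.6086
  age 5: 0.21532 × 52 = 11.1966
  age 6: 0.15697 × 45 = 7.0636
  age 7: 0.12385 × 34 = 4.2109
R₀ = 26.1500 + 11.6086 + 11.1966 + 7.0636 + 4.2109 = 60.2298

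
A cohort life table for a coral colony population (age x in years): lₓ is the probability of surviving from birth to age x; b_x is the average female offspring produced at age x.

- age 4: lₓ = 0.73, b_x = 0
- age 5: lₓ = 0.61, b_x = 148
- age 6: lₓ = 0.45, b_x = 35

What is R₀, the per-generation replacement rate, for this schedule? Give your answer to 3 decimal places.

106.030

R₀ = Σ lₓ b_x:
  age 4: 0.73 × 0 = 0.0000
  age 5: 0.61 × 148 = 90.2800
  age 6: 0.45 × 35 = 15.7500
R₀ = 0.0000 + 90.2800 + 15.7500 = 106.0300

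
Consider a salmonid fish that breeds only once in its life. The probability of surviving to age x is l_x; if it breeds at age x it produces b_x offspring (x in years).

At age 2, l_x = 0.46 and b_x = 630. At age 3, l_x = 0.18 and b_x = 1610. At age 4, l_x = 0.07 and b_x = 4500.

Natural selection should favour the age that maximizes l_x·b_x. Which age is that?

4

Expected offspring if breeding at age x = l_x × b_x:
  age 2: 0.46 × 630 = 289.800
  age 3: 0.18 × 1610 = 289.800
  age 4: 0.07 × 4500 = 315.000
Maximum at age 4 (315.000).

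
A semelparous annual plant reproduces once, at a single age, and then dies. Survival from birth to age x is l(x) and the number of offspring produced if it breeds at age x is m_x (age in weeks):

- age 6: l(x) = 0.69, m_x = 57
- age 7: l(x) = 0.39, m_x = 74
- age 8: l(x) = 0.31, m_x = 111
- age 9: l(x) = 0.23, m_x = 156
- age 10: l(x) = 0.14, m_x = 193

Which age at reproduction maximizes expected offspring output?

6

Expected offspring if breeding at age x = l(x) × m_x:
  age 6: 0.69 × 57 = 39.330
  age 7: 0.39 × 74 = 28.860
  age 8: 0.31 × 111 = 34.410
  age 9: 0.23 × 156 = 35.880
  age 10: 0.14 × 193 = 27.020
Maximum at age 6 (39.330).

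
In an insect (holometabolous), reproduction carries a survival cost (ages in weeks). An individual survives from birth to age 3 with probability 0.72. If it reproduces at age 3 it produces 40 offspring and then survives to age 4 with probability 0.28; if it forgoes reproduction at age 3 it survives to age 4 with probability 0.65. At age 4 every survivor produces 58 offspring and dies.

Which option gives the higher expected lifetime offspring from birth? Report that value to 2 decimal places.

40.49

breed at age 3: R₀ = 0.72 × (40 + 0.28 × 58) = 0.72 × 56.2400 = 40.4928
delay to age 4: R₀ = 0.72 × (0.65 × 58) = 0.72 × 37.7000 = 27.1440
Higher: breed at age 3 (40.4928).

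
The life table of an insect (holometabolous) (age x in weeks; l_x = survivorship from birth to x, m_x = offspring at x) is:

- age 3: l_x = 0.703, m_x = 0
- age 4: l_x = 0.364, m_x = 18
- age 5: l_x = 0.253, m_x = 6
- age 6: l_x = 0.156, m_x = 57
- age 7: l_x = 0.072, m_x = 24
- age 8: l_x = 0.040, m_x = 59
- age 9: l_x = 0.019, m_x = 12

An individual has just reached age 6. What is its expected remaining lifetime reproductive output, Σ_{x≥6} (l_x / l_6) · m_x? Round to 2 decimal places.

84.67

l_6 = 0.156. Conditional survival from age 6 to x is l_x / l_6.
  x=6: (0.156/0.156) × 57 = 57.0000
  x=7: (0.072/0.156) × 24 = 11.0769
  x=8: (0.040/0.156) × 59 = 15.1282
  x=9: (0.019/0.156) × 12 = 1.4615
Sum = 57.0000 + 11.0769 + 15.1282 + 1.4615 = 84.6667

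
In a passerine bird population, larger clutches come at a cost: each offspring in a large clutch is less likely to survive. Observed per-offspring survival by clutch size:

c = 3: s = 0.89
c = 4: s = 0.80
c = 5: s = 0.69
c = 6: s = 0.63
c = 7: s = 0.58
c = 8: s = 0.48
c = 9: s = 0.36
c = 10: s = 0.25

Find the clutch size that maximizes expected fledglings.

Expected fledglings = c × s(c):
  c=3: 3 × 0.89 = 2.670
  c=4: 4 × 0.80 = 3.200
  c=5: 5 × 0.69 = 3.450
  c=6: 6 × 0.63 = 3.780
  c=7: 7 × 0.58 = 4.060
  c=8: 8 × 0.48 = 3.840
  c=9: 9 × 0.36 = 3.240
  c=10: 10 × 0.25 = 2.500
Maximum at c = 7 (4.060 fledglings).

7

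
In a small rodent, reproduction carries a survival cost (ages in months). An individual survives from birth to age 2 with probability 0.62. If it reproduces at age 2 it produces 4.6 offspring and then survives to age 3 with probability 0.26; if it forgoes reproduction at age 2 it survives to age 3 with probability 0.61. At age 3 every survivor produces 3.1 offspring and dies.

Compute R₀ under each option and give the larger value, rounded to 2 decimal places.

3.35

breed at age 2: R₀ = 0.62 × (4.6 + 0.26 × 3.1) = 0.62 × 5.4060 = 3.3517
delay to age 3: R₀ = 0.62 × (0.61 × 3.1) = 0.62 × 1.8910 = 1.1724
Higher: breed at age 2 (3.3517).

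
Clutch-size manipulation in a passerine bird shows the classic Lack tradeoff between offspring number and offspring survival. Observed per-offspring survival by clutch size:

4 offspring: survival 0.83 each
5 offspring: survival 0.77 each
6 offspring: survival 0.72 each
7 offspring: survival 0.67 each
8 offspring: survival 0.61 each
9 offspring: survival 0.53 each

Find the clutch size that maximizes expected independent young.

8

Expected independent young = c × s(c):
  c=4: 4 × 0.83 = 3.320
  c=5: 5 × 0.77 = 3.850
  c=6: 6 × 0.72 = 4.320
  c=7: 7 × 0.67 = 4.690
  c=8: 8 × 0.61 = 4.880
  c=9: 9 × 0.53 = 4.770
Maximum at c = 8 (4.880 independent young).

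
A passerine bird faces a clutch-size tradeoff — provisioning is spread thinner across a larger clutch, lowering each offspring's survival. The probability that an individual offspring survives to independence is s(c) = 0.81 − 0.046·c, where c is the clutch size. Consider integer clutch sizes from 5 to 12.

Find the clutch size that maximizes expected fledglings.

9

Expected fledglings = c × s(c):
  c=5: 5 × 0.580 = 2.900
  c=6: 6 × 0.534 = 3.204
  c=7: 7 × 0.488 = 3.416
  c=8: 8 × 0.442 = 3.536
  c=9: 9 × 0.396 = 3.564
  c=10: 10 × 0.350 = 3.500
  c=11: 11 × 0.304 = 3.344
  c=12: 12 × 0.258 = 3.096
Maximum at c = 9 (3.564 fledglings).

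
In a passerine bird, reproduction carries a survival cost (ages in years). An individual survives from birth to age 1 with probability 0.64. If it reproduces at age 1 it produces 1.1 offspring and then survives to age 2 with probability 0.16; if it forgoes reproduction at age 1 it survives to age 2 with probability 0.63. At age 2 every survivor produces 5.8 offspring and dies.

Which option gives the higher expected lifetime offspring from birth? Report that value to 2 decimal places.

2.34

breed at age 1: R₀ = 0.64 × (1.1 + 0.16 × 5.8) = 0.64 × 2.0280 = 1.2979
delay to age 2: R₀ = 0.64 × (0.63 × 5.8) = 0.64 × 3.6540 = 2.3386
Higher: delay to age 2 (2.3386).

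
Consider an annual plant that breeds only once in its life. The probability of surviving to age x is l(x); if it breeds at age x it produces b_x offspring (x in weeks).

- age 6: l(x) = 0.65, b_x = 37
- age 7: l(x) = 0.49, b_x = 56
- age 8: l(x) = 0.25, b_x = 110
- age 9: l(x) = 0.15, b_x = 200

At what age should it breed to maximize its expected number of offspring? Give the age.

9

Expected offspring if breeding at age x = l(x) × b_x:
  age 6: 0.65 × 37 = 24.050
  age 7: 0.49 × 56 = 27.440
  age 8: 0.25 × 110 = 27.500
  age 9: 0.15 × 200 = 30.000
Maximum at age 9 (30.000).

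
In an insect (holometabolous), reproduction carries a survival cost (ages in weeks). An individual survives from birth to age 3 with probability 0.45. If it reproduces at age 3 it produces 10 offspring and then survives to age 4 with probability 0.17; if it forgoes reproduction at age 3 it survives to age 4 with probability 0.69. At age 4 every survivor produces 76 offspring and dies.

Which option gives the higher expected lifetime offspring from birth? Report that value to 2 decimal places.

23.60

breed at age 3: R₀ = 0.45 × (10 + 0.17 × 76) = 0.45 × 22.9200 = 10.3140
delay to age 4: R₀ = 0.45 × (0.69 × 76) = 0.45 × 52.4400 = 23.5980
Higher: delay to age 4 (23.5980).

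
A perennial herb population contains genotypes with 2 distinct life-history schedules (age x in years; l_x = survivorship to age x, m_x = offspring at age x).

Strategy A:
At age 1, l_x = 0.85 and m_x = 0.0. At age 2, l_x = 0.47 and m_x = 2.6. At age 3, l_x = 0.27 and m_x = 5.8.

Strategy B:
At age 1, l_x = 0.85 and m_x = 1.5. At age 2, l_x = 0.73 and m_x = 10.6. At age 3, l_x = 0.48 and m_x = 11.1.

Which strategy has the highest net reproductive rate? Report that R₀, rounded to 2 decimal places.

14.34

Strategy A: R₀ = 0.85×0.0 + 0.47×2.6 + 0.27×5.8 = 2.7880
Strategy B: R₀ = 0.85×1.5 + 0.73×10.6 + 0.48×11.1 = 14.3410
Highest R₀: strategy B with 14.3410.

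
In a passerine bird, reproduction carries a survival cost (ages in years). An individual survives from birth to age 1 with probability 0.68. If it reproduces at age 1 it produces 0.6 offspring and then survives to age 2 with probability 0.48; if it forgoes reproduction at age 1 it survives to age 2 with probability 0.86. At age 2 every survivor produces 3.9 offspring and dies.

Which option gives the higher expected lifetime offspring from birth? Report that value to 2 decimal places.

breed at age 1: R₀ = 0.68 × (0.6 + 0.48 × 3.9) = 0.68 × 2.4720 = 1.6810
delay to age 2: R₀ = 0.68 × (0.86 × 3.9) = 0.68 × 3.3540 = 2.2807
Higher: delay to age 2 (2.2807).

2.28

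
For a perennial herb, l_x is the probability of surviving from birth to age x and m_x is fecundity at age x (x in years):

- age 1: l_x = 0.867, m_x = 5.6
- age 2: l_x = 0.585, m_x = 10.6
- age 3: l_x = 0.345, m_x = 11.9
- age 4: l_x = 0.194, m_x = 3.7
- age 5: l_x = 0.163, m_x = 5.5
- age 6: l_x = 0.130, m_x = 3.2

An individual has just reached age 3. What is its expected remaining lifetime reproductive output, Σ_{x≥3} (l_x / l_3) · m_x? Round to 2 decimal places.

l_3 = 0.345. Conditional survival from age 3 to x is l_x / l_3.
  x=3: (0.345/0.345) × 11.9 = 11.9000
  x=4: (0.194/0.345) × 3.7 = 2.0806
  x=5: (0.163/0.345) × 5.5 = 2.5986
  x=6: (0.130/0.345) × 3.2 = 1.2058
Sum = 11.9000 + 2.0806 + 2.5986 + 1.2058 = 17.7849

17.78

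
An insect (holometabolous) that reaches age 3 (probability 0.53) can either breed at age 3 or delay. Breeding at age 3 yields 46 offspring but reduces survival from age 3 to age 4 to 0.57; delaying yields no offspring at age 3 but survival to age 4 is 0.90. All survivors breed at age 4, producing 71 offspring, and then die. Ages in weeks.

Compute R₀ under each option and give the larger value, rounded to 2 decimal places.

45.83

breed at age 3: R₀ = 0.53 × (46 + 0.57 × 71) = 0.53 × 86.4700 = 45.8291
delay to age 4: R₀ = 0.53 × (0.90 × 71) = 0.53 × 63.9000 = 33.8670
Higher: breed at age 3 (45.8291).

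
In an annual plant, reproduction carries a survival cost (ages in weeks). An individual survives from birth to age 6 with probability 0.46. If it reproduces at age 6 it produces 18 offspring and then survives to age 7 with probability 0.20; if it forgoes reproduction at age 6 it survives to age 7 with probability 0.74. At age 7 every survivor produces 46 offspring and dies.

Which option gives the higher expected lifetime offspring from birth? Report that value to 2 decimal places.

breed at age 6: R₀ = 0.46 × (18 + 0.20 × 46) = 0.46 × 27.2000 = 12.5120
delay to age 7: R₀ = 0.46 × (0.74 × 46) = 0.46 × 34.0400 = 15.6584
Higher: delay to age 7 (15.6584).

15.66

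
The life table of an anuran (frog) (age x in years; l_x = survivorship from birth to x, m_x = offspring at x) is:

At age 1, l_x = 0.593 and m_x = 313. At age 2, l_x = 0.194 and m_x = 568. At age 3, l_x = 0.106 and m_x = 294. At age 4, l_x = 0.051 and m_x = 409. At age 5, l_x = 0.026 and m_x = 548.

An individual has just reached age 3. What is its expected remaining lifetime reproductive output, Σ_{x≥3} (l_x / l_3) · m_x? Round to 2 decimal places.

625.20

l_3 = 0.106. Conditional survival from age 3 to x is l_x / l_3.
  x=3: (0.106/0.106) × 294 = 294.0000
  x=4: (0.051/0.106) × 409 = 196.7830
  x=5: (0.026/0.106) × 548 = 134.4151
Sum = 294.0000 + 196.7830 + 134.4151 = 625.1981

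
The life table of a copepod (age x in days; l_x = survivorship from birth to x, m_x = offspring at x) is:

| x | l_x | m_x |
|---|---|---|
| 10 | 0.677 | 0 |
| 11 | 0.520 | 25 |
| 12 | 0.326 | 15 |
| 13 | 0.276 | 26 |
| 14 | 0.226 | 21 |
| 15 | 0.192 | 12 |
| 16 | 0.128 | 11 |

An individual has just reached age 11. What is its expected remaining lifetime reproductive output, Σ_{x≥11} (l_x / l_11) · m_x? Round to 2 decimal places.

l_11 = 0.520. Conditional survival from age 11 to x is l_x / l_11.
  x=11: (0.520/0.520) × 25 = 25.0000
  x=12: (0.326/0.520) × 15 = 9.4038
  x=13: (0.276/0.520) × 26 = 13.8000
  x=14: (0.226/0.520) × 21 = 9.1269
  x=15: (0.192/0.520) × 12 = 4.4308
  x=16: (0.128/0.520) × 11 = 2.7077
Sum = 25.0000 + 9.4038 + 13.8000 + 9.1269 + 4.4308 + 2.7077 = 64.4692

64.47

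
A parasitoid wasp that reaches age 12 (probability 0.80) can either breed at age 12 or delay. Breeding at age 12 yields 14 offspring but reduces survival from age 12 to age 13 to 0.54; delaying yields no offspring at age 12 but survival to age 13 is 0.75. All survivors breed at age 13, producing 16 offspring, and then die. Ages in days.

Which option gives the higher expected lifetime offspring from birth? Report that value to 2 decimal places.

breed at age 12: R₀ = 0.80 × (14 + 0.54 × 16) = 0.80 × 22.6400 = 18.1120
delay to age 13: R₀ = 0.80 × (0.75 × 16) = 0.80 × 12.0000 = 9.6000
Higher: breed at age 12 (18.1120).

18.11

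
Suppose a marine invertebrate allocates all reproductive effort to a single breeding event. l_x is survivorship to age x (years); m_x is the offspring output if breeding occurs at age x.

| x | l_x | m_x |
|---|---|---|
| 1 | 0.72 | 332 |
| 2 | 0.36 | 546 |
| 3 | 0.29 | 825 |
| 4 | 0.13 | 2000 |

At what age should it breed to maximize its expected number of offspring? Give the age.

Expected offspring if breeding at age x = l_x × m_x:
  age 1: 0.72 × 332 = 239.040
  age 2: 0.36 × 546 = 196.560
  age 3: 0.29 × 825 = 239.250
  age 4: 0.13 × 2000 = 260.000
Maximum at age 4 (260.000).

4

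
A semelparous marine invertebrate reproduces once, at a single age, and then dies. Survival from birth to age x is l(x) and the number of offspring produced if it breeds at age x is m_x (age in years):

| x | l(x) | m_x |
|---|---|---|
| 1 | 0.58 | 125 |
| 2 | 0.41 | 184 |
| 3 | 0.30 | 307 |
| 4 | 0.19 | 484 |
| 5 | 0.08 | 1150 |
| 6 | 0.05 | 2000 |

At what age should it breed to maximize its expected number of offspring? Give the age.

6

Expected offspring if breeding at age x = l(x) × m_x:
  age 1: 0.58 × 125 = 72.500
  age 2: 0.41 × 184 = 75.440
  age 3: 0.30 × 307 = 92.100
  age 4: 0.19 × 484 = 91.960
  age 5: 0.08 × 1150 = 92.000
  age 6: 0.05 × 2000 = 100.000
Maximum at age 6 (100.000).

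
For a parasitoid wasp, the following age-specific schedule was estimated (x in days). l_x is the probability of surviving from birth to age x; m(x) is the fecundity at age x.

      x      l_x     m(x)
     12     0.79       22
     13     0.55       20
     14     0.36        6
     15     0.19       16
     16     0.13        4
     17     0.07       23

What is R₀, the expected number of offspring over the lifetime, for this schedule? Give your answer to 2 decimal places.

35.71

R₀ = Σ l_x m(x):
  age 12: 0.79 × 22 = 17.3800
  age 13: 0.55 × 20 = 11.0000
  age 14: 0.36 × 6 = 2.1600
  age 15: 0.19 × 16 = 3.0400
  age 16: 0.13 × 4 = 0.5200
  age 17: 0.07 × 23 = 1.6100
R₀ = 17.3800 + 11.0000 + 2.1600 + 3.0400 + 0.5200 + 1.6100 = 35.7100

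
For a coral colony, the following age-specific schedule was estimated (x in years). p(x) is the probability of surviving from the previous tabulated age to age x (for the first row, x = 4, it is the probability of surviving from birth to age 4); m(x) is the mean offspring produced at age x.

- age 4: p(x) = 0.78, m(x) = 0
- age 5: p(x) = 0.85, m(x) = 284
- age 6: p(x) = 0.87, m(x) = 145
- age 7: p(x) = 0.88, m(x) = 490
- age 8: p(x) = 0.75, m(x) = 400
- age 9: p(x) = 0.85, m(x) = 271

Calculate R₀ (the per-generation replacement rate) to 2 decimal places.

Survivorship from birth: l_x = p_4·p_5·…·p_x.
  l_4 = 0.78000
  l_5 = 0.66300
  l_6 = 0.57681
  l_7 = 0.50759
  l_8 = 0.38069
  l_9 = 0.32359
R₀ = Σ l_x m(x):
  age 4: 0.78000 × 0 = 0.0000
  age 5: 0.66300 × 284 = 188.2920
  age 6: 0.57681 × 145 = 83.6375
  age 7: 0.50759 × 490 = 248.7191
  age 8: 0.38069 × 400 = 152.2760
  age 9: 0.32359 × 271 = 87.6929
R₀ = 0.0000 + 188.2920 + 83.6375 + 248.7191 + 152.2760 + 87.6929 = 760.6174

760.62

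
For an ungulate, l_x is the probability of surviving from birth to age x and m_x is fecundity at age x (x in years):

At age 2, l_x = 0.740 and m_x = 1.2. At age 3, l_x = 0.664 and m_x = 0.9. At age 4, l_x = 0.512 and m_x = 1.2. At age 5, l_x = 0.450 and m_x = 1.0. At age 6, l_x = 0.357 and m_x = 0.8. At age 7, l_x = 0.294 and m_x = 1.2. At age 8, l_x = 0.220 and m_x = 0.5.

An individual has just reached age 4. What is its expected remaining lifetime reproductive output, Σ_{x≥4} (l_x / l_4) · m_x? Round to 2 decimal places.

3.54

l_4 = 0.512. Conditional survival from age 4 to x is l_x / l_4.
  x=4: (0.512/0.512) × 1.2 = 1.2000
  x=5: (0.450/0.512) × 1.0 = 0.8789
  x=6: (0.357/0.512) × 0.8 = 0.5578
  x=7: (0.294/0.512) × 1.2 = 0.6891
  x=8: (0.220/0.512) × 0.5 = 0.2148
Sum = 1.2000 + 0.8789 + 0.5578 + 0.6891 + 0.2148 = 3.5406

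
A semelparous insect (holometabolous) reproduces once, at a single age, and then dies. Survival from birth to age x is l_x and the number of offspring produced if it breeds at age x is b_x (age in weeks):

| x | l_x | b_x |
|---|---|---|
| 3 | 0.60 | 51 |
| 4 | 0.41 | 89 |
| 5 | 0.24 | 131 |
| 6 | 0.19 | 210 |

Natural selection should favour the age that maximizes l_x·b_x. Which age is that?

6

Expected offspring if breeding at age x = l_x × b_x:
  age 3: 0.60 × 51 = 30.600
  age 4: 0.41 × 89 = 36.490
  age 5: 0.24 × 131 = 31.440
  age 6: 0.19 × 210 = 39.900
Maximum at age 6 (39.900).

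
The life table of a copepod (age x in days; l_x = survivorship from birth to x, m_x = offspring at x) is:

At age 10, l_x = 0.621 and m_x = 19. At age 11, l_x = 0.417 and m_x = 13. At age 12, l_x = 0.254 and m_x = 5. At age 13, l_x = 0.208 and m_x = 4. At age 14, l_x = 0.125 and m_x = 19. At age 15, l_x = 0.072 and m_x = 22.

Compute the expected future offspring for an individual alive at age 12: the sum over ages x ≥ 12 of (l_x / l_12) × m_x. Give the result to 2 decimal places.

23.86

l_12 = 0.254. Conditional survival from age 12 to x is l_x / l_12.
  x=12: (0.254/0.254) × 5 = 5.0000
  x=13: (0.208/0.254) × 4 = 3.2756
  x=14: (0.125/0.254) × 19 = 9.3504
  x=15: (0.072/0.254) × 22 = 6.2362
Sum = 5.0000 + 3.2756 + 9.3504 + 6.2362 = 23.8622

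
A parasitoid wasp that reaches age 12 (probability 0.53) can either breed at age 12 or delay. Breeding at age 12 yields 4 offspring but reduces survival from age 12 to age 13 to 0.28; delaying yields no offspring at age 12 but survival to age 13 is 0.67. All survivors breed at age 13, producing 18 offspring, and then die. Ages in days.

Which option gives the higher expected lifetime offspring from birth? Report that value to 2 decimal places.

6.39

breed at age 12: R₀ = 0.53 × (4 + 0.28 × 18) = 0.53 × 9.0400 = 4.7912
delay to age 13: R₀ = 0.53 × (0.67 × 18) = 0.53 × 12.0600 = 6.3918
Higher: delay to age 13 (6.3918).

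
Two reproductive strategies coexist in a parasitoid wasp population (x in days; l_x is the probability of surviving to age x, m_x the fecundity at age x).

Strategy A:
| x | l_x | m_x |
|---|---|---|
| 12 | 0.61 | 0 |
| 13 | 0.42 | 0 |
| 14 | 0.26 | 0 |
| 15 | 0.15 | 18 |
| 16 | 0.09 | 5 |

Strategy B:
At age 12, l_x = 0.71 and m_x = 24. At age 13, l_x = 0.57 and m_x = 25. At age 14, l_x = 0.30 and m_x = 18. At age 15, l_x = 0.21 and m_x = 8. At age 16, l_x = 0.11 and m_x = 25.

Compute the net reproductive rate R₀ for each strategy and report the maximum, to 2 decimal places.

41.12

Strategy A: R₀ = 0.61×0 + 0.42×0 + 0.26×0 + 0.15×18 + 0.09×5 = 3.1500
Strategy B: R₀ = 0.71×24 + 0.57×25 + 0.30×18 + 0.21×8 + 0.11×25 = 41.1200
Highest R₀: strategy B with 41.1200.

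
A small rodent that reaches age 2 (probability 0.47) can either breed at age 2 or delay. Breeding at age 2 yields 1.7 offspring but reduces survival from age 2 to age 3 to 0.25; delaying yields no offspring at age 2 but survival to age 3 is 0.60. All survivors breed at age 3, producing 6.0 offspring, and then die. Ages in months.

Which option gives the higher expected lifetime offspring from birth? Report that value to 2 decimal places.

1.69

breed at age 2: R₀ = 0.47 × (1.7 + 0.25 × 6.0) = 0.47 × 3.2000 = 1.5040
delay to age 3: R₀ = 0.47 × (0.60 × 6.0) = 0.47 × 3.6000 = 1.6920
Higher: delay to age 3 (1.6920).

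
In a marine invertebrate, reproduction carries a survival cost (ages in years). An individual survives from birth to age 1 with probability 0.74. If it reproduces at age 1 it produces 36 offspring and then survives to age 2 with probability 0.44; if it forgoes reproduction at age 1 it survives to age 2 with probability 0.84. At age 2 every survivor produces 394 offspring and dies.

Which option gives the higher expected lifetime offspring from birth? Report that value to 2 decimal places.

244.91

breed at age 1: R₀ = 0.74 × (36 + 0.44 × 394) = 0.74 × 209.3600 = 154.9264
delay to age 2: R₀ = 0.74 × (0.84 × 394) = 0.74 × 330.9600 = 244.9104
Higher: delay to age 2 (244.9104).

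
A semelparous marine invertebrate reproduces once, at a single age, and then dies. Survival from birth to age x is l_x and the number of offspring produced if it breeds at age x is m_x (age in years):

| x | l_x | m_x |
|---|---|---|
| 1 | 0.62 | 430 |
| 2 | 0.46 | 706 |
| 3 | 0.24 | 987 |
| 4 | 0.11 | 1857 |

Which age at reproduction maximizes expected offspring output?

Expected offspring if breeding at age x = l_x × m_x:
  age 1: 0.62 × 430 = 266.600
  age 2: 0.46 × 706 = 324.760
  age 3: 0.24 × 987 = 236.880
  age 4: 0.11 × 1857 = 204.270
Maximum at age 2 (324.760).

2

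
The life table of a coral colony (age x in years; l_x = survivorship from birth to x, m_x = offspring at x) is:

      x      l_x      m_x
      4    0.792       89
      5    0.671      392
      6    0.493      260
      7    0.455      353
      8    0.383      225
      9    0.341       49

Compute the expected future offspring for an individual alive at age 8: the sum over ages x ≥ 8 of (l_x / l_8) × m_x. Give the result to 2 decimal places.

l_8 = 0.383. Conditional survival from age 8 to x is l_x / l_8.
  x=8: (0.383/0.383) × 225 = 225.0000
  x=9: (0.341/0.383) × 49 = 43.6266
Sum = 225.0000 + 43.6266 = 268.6266

268.63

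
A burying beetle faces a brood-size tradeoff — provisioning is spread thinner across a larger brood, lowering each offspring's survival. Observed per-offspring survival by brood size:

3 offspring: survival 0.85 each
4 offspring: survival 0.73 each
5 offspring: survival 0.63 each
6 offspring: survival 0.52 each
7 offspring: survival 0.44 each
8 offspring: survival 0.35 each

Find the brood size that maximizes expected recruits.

5

Expected recruits = c × s(c):
  c=3: 3 × 0.85 = 2.550
  c=4: 4 × 0.73 = 2.920
  c=5: 5 × 0.63 = 3.150
  c=6: 6 × 0.52 = 3.120
  c=7: 7 × 0.44 = 3.080
  c=8: 8 × 0.35 = 2.800
Maximum at c = 5 (3.150 recruits).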